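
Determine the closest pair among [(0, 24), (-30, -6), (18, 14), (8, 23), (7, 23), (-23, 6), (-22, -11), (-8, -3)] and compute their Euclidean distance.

Computing all pairwise distances among 8 points:

d((0, 24), (-30, -6)) = 42.4264
d((0, 24), (18, 14)) = 20.5913
d((0, 24), (8, 23)) = 8.0623
d((0, 24), (7, 23)) = 7.0711
d((0, 24), (-23, 6)) = 29.2062
d((0, 24), (-22, -11)) = 41.3401
d((0, 24), (-8, -3)) = 28.1603
d((-30, -6), (18, 14)) = 52.0
d((-30, -6), (8, 23)) = 47.8017
d((-30, -6), (7, 23)) = 47.0106
d((-30, -6), (-23, 6)) = 13.8924
d((-30, -6), (-22, -11)) = 9.434
d((-30, -6), (-8, -3)) = 22.2036
d((18, 14), (8, 23)) = 13.4536
d((18, 14), (7, 23)) = 14.2127
d((18, 14), (-23, 6)) = 41.7732
d((18, 14), (-22, -11)) = 47.1699
d((18, 14), (-8, -3)) = 31.0644
d((8, 23), (7, 23)) = 1.0 <-- minimum
d((8, 23), (-23, 6)) = 35.3553
d((8, 23), (-22, -11)) = 45.3431
d((8, 23), (-8, -3)) = 30.5287
d((7, 23), (-23, 6)) = 34.4819
d((7, 23), (-22, -11)) = 44.6878
d((7, 23), (-8, -3)) = 30.0167
d((-23, 6), (-22, -11)) = 17.0294
d((-23, 6), (-8, -3)) = 17.4929
d((-22, -11), (-8, -3)) = 16.1245

Closest pair: (8, 23) and (7, 23) with distance 1.0

The closest pair is (8, 23) and (7, 23) with Euclidean distance 1.0. For 8 points, brute-force pairwise comparison is shown above. For large n, the divide-and-conquer algorithm (sort by x, recurse on halves, check the dividing strip) achieves O(n log n).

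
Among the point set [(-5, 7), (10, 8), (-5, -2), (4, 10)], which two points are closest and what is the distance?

Computing all pairwise distances among 4 points:

d((-5, 7), (10, 8)) = 15.0333
d((-5, 7), (-5, -2)) = 9.0
d((-5, 7), (4, 10)) = 9.4868
d((10, 8), (-5, -2)) = 18.0278
d((10, 8), (4, 10)) = 6.3246 <-- minimum
d((-5, -2), (4, 10)) = 15.0

Closest pair: (10, 8) and (4, 10) with distance 6.3246

The closest pair is (10, 8) and (4, 10) with Euclidean distance 6.3246. For 4 points, brute-force pairwise comparison is shown above. For large n, the divide-and-conquer algorithm (sort by x, recurse on halves, check the dividing strip) achieves O(n log n).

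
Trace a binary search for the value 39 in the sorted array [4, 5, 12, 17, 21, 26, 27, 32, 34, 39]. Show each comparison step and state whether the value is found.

Binary search for 39 in [4, 5, 12, 17, 21, 26, 27, 32, 34, 39]:

lo=0, hi=9, mid=4, arr[mid]=21 -> 21 < 39, search right half
lo=5, hi=9, mid=7, arr[mid]=32 -> 32 < 39, search right half
lo=8, hi=9, mid=8, arr[mid]=34 -> 34 < 39, search right half
lo=9, hi=9, mid=9, arr[mid]=39 -> Found target at index 9!

Binary search finds 39 at index 9 after 4 comparisons. The search repeatedly halves the search space by comparing with the middle element.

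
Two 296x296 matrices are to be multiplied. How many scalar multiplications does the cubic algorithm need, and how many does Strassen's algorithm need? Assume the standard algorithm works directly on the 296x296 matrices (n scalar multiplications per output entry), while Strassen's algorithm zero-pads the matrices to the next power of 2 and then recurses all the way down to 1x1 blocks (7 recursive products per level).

Matrix multiplication for 296x296 matrices:

Strassen's algorithm requires power-of-2 dimensions. Pad 296x296 to 512x512 (next power of 2).

Standard algorithm: 296^3 = 25934336 multiplications
Strassen's algorithm: 7^(log2(512)) = 7^9 = 40353607 multiplications
Difference: 25934336 - 40353607 = -14419271 (Strassen uses MORE here due to padding overhead — for small or just-over-power-of-2 n, padding can outweigh the per-level savings)

Standard: 25934336 multiplications (296^3). Strassen: 40353607 multiplications (7^9, after padding to 512x512). Strassen reduces 8 recursive multiplications to 7 at each level.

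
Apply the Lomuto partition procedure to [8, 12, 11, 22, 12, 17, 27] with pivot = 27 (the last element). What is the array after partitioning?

Lomuto partition with pivot = 27:

Initial array: [8, 12, 11, 22, 12, 17, 27]

arr[0]=8 <= 27: swap with position 0, array becomes [8, 12, 11, 22, 12, 17, 27]
arr[1]=12 <= 27: swap with position 1, array becomes [8, 12, 11, 22, 12, 17, 27]
arr[2]=11 <= 27: swap with position 2, array becomes [8, 12, 11, 22, 12, 17, 27]
arr[3]=22 <= 27: swap with position 3, array becomes [8, 12, 11, 22, 12, 17, 27]
arr[4]=12 <= 27: swap with position 4, array becomes [8, 12, 11, 22, 12, 17, 27]
arr[5]=17 <= 27: swap with position 5, array becomes [8, 12, 11, 22, 12, 17, 27]

Place pivot at position 6: [8, 12, 11, 22, 12, 17, 27]
Pivot position: 6

After partitioning with pivot 27, the array becomes [8, 12, 11, 22, 12, 17, 27]. The pivot is placed at index 6. All elements to the left of the pivot are <= 27, and all elements to the right are > 27.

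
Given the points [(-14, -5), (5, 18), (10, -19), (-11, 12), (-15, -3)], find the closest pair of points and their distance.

Computing all pairwise distances among 5 points:

d((-14, -5), (5, 18)) = 29.8329
d((-14, -5), (10, -19)) = 27.7849
d((-14, -5), (-11, 12)) = 17.2627
d((-14, -5), (-15, -3)) = 2.2361 <-- minimum
d((5, 18), (10, -19)) = 37.3363
d((5, 18), (-11, 12)) = 17.088
d((5, 18), (-15, -3)) = 29.0
d((10, -19), (-11, 12)) = 37.4433
d((10, -19), (-15, -3)) = 29.6816
d((-11, 12), (-15, -3)) = 15.5242

Closest pair: (-14, -5) and (-15, -3) with distance 2.2361

The closest pair is (-14, -5) and (-15, -3) with Euclidean distance 2.2361. For 5 points, brute-force pairwise comparison is shown above. For large n, the divide-and-conquer algorithm (sort by x, recurse on halves, check the dividing strip) achieves O(n log n).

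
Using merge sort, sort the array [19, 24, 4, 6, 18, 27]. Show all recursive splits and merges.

Merge sort trace:

Split: [19, 24, 4, 6, 18, 27] -> [19, 24, 4] and [6, 18, 27]
  Split: [19, 24, 4] -> [19] and [24, 4]
    Split: [24, 4] -> [24] and [4]
    Merge: [24] + [4] -> [4, 24]
  Merge: [19] + [4, 24] -> [4, 19, 24]
  Split: [6, 18, 27] -> [6] and [18, 27]
    Split: [18, 27] -> [18] and [27]
    Merge: [18] + [27] -> [18, 27]
  Merge: [6] + [18, 27] -> [6, 18, 27]
Merge: [4, 19, 24] + [6, 18, 27] -> [4, 6, 18, 19, 24, 27]

Final sorted array: [4, 6, 18, 19, 24, 27]

The merge sort proceeds by recursively splitting the array and merging sorted halves.
After all merges, the sorted array is [4, 6, 18, 19, 24, 27].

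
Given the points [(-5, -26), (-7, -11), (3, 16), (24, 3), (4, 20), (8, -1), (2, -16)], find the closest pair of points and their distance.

Computing all pairwise distances among 7 points:

d((-5, -26), (-7, -11)) = 15.1327
d((-5, -26), (3, 16)) = 42.7551
d((-5, -26), (24, 3)) = 41.0122
d((-5, -26), (4, 20)) = 46.8722
d((-5, -26), (8, -1)) = 28.178
d((-5, -26), (2, -16)) = 12.2066
d((-7, -11), (3, 16)) = 28.7924
d((-7, -11), (24, 3)) = 34.0147
d((-7, -11), (4, 20)) = 32.8938
d((-7, -11), (8, -1)) = 18.0278
d((-7, -11), (2, -16)) = 10.2956
d((3, 16), (24, 3)) = 24.6982
d((3, 16), (4, 20)) = 4.1231 <-- minimum
d((3, 16), (8, -1)) = 17.72
d((3, 16), (2, -16)) = 32.0156
d((24, 3), (4, 20)) = 26.2488
d((24, 3), (8, -1)) = 16.4924
d((24, 3), (2, -16)) = 29.0689
d((4, 20), (8, -1)) = 21.3776
d((4, 20), (2, -16)) = 36.0555
d((8, -1), (2, -16)) = 16.1555

Closest pair: (3, 16) and (4, 20) with distance 4.1231

The closest pair is (3, 16) and (4, 20) with Euclidean distance 4.1231. For 7 points, brute-force pairwise comparison is shown above. For large n, the divide-and-conquer algorithm (sort by x, recurse on halves, check the dividing strip) achieves O(n log n).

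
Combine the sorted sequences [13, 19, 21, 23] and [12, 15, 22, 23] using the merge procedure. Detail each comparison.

Merging process:

Compare 13 vs 12: take 12 from right. Merged: [12]
Compare 13 vs 15: take 13 from left. Merged: [12, 13]
Compare 19 vs 15: take 15 from right. Merged: [12, 13, 15]
Compare 19 vs 22: take 19 from left. Merged: [12, 13, 15, 19]
Compare 21 vs 22: take 21 from left. Merged: [12, 13, 15, 19, 21]
Compare 23 vs 22: take 22 from right. Merged: [12, 13, 15, 19, 21, 22]
Compare 23 vs 23: take 23 from left. Merged: [12, 13, 15, 19, 21, 22, 23]
Append remaining from right: [23]. Merged: [12, 13, 15, 19, 21, 22, 23, 23]

Final merged array: [12, 13, 15, 19, 21, 22, 23, 23]
Total comparisons: 7

The merged array is [12, 13, 15, 19, 21, 22, 23, 23], requiring 7 comparisons. The merge step runs in O(n) time where n is the total number of elements.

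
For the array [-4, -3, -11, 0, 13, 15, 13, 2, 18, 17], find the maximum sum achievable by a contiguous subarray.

Using Kadane's algorithm on [-4, -3, -11, 0, 13, 15, 13, 2, 18, 17]:

Scanning through the array:
Position 1 (value -3): max_ending_here = -3, max_so_far = -3
Position 2 (value -11): max_ending_here = -11, max_so_far = -3
Position 3 (value 0): max_ending_here = 0, max_so_far = 0
Position 4 (value 13): max_ending_here = 13, max_so_far = 13
Position 5 (value 15): max_ending_here = 28, max_so_far = 28
Position 6 (value 13): max_ending_here = 41, max_so_far = 41
Position 7 (value 2): max_ending_here = 43, max_so_far = 43
Position 8 (value 18): max_ending_here = 61, max_so_far = 61
Position 9 (value 17): max_ending_here = 78, max_so_far = 78

Maximum subarray: [0, 13, 15, 13, 2, 18, 17]
Maximum sum: 78

The maximum subarray is [0, 13, 15, 13, 2, 18, 17] with sum 78. This subarray runs from index 3 to index 9.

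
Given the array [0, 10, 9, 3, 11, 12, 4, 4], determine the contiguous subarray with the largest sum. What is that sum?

Using Kadane's algorithm on [0, 10, 9, 3, 11, 12, 4, 4]:

Scanning through the array:
Position 1 (value 10): max_ending_here = 10, max_so_far = 10
Position 2 (value 9): max_ending_here = 19, max_so_far = 19
Position 3 (value 3): max_ending_here = 22, max_so_far = 22
Position 4 (value 11): max_ending_here = 33, max_so_far = 33
Position 5 (value 12): max_ending_here = 45, max_so_far = 45
Position 6 (value 4): max_ending_here = 49, max_so_far = 49
Position 7 (value 4): max_ending_here = 53, max_so_far = 53

Maximum subarray: [0, 10, 9, 3, 11, 12, 4, 4]
Maximum sum: 53

The maximum subarray is [0, 10, 9, 3, 11, 12, 4, 4] with sum 53. This subarray runs from index 0 to index 7.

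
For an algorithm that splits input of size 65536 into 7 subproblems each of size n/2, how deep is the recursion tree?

For divide and conquer with division factor 2:

Problem sizes at each level:
Level 0: 65536
Level 1: 32768
Level 2: 16384
Level 3: 8192
Level 4: 4096
Level 5: 2048
Level 6: 1024
Level 7: 512
Level 8: 256
Level 9: 128
Level 10: 64
Level 11: 32
Level 12: 16
Level 13: 8
Level 14: 4
Level 15: 2
Level 16: 1

The root is level 0 and the size-1 base case is level 16 (the tree spans levels 0 through 16, i.e. 17 levels counting the root), so the depth is the number of divisions: log_2(65536) = 16

The recursion tree depth is log_2(65536) = 16. At each level, the problem size is divided by 2, so it takes 16 divisions to reduce to a base case of size 1. The algorithm makes 7 recursive calls at each level.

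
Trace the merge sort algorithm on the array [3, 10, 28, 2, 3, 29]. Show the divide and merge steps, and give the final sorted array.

Merge sort trace:

Split: [3, 10, 28, 2, 3, 29] -> [3, 10, 28] and [2, 3, 29]
  Split: [3, 10, 28] -> [3] and [10, 28]
    Split: [10, 28] -> [10] and [28]
    Merge: [10] + [28] -> [10, 28]
  Merge: [3] + [10, 28] -> [3, 10, 28]
  Split: [2, 3, 29] -> [2] and [3, 29]
    Split: [3, 29] -> [3] and [29]
    Merge: [3] + [29] -> [3, 29]
  Merge: [2] + [3, 29] -> [2, 3, 29]
Merge: [3, 10, 28] + [2, 3, 29] -> [2, 3, 3, 10, 28, 29]

Final sorted array: [2, 3, 3, 10, 28, 29]

The merge sort proceeds by recursively splitting the array and merging sorted halves.
After all merges, the sorted array is [2, 3, 3, 10, 28, 29].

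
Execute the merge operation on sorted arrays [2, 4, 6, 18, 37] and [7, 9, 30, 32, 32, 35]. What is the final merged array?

Merging process:

Compare 2 vs 7: take 2 from left. Merged: [2]
Compare 4 vs 7: take 4 from left. Merged: [2, 4]
Compare 6 vs 7: take 6 from left. Merged: [2, 4, 6]
Compare 18 vs 7: take 7 from right. Merged: [2, 4, 6, 7]
Compare 18 vs 9: take 9 from right. Merged: [2, 4, 6, 7, 9]
Compare 18 vs 30: take 18 from left. Merged: [2, 4, 6, 7, 9, 18]
Compare 37 vs 30: take 30 from right. Merged: [2, 4, 6, 7, 9, 18, 30]
Compare 37 vs 32: take 32 from right. Merged: [2, 4, 6, 7, 9, 18, 30, 32]
Compare 37 vs 32: take 32 from right. Merged: [2, 4, 6, 7, 9, 18, 30, 32, 32]
Compare 37 vs 35: take 35 from right. Merged: [2, 4, 6, 7, 9, 18, 30, 32, 32, 35]
Append remaining from left: [37]. Merged: [2, 4, 6, 7, 9, 18, 30, 32, 32, 35, 37]

Final merged array: [2, 4, 6, 7, 9, 18, 30, 32, 32, 35, 37]
Total comparisons: 10

The merged array is [2, 4, 6, 7, 9, 18, 30, 32, 32, 35, 37], requiring 10 comparisons. The merge step runs in O(n) time where n is the total number of elements.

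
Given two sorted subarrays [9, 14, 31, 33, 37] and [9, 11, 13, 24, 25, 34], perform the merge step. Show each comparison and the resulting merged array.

Merging process:

Compare 9 vs 9: take 9 from left. Merged: [9]
Compare 14 vs 9: take 9 from right. Merged: [9, 9]
Compare 14 vs 11: take 11 from right. Merged: [9, 9, 11]
Compare 14 vs 13: take 13 from right. Merged: [9, 9, 11, 13]
Compare 14 vs 24: take 14 from left. Merged: [9, 9, 11, 13, 14]
Compare 31 vs 24: take 24 from right. Merged: [9, 9, 11, 13, 14, 24]
Compare 31 vs 25: take 25 from right. Merged: [9, 9, 11, 13, 14, 24, 25]
Compare 31 vs 34: take 31 from left. Merged: [9, 9, 11, 13, 14, 24, 25, 31]
Compare 33 vs 34: take 33 from left. Merged: [9, 9, 11, 13, 14, 24, 25, 31, 33]
Compare 37 vs 34: take 34 from right. Merged: [9, 9, 11, 13, 14, 24, 25, 31, 33, 34]
Append remaining from left: [37]. Merged: [9, 9, 11, 13, 14, 24, 25, 31, 33, 34, 37]

Final merged array: [9, 9, 11, 13, 14, 24, 25, 31, 33, 34, 37]
Total comparisons: 10

The merged array is [9, 9, 11, 13, 14, 24, 25, 31, 33, 34, 37], requiring 10 comparisons. The merge step runs in O(n) time where n is the total number of elements.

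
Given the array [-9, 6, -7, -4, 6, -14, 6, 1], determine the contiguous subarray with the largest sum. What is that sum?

Using Kadane's algorithm on [-9, 6, -7, -4, 6, -14, 6, 1]:

Scanning through the array:
Position 1 (value 6): max_ending_here = 6, max_so_far = 6
Position 2 (value -7): max_ending_here = -1, max_so_far = 6
Position 3 (value -4): max_ending_here = -4, max_so_far = 6
Position 4 (value 6): max_ending_here = 6, max_so_far = 6
Position 5 (value -14): max_ending_here = -8, max_so_far = 6
Position 6 (value 6): max_ending_here = 6, max_so_far = 6
Position 7 (value 1): max_ending_here = 7, max_so_far = 7

Maximum subarray: [6, 1]
Maximum sum: 7

The maximum subarray is [6, 1] with sum 7. This subarray runs from index 6 to index 7.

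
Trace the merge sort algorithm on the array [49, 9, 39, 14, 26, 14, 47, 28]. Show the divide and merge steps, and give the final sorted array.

Merge sort trace:

Split: [49, 9, 39, 14, 26, 14, 47, 28] -> [49, 9, 39, 14] and [26, 14, 47, 28]
  Split: [49, 9, 39, 14] -> [49, 9] and [39, 14]
    Split: [49, 9] -> [49] and [9]
    Merge: [49] + [9] -> [9, 49]
    Split: [39, 14] -> [39] and [14]
    Merge: [39] + [14] -> [14, 39]
  Merge: [9, 49] + [14, 39] -> [9, 14, 39, 49]
  Split: [26, 14, 47, 28] -> [26, 14] and [47, 28]
    Split: [26, 14] -> [26] and [14]
    Merge: [26] + [14] -> [14, 26]
    Split: [47, 28] -> [47] and [28]
    Merge: [47] + [28] -> [28, 47]
  Merge: [14, 26] + [28, 47] -> [14, 26, 28, 47]
Merge: [9, 14, 39, 49] + [14, 26, 28, 47] -> [9, 14, 14, 26, 28, 39, 47, 49]

Final sorted array: [9, 14, 14, 26, 28, 39, 47, 49]

The merge sort proceeds by recursively splitting the array and merging sorted halves.
After all merges, the sorted array is [9, 14, 14, 26, 28, 39, 47, 49].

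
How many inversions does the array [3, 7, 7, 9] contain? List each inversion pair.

Finding inversions in [3, 7, 7, 9]:


Total inversions: 0

The array has 0 inversions. It is already sorted.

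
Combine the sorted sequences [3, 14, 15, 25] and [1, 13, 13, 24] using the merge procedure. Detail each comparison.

Merging process:

Compare 3 vs 1: take 1 from right. Merged: [1]
Compare 3 vs 13: take 3 from left. Merged: [1, 3]
Compare 14 vs 13: take 13 from right. Merged: [1, 3, 13]
Compare 14 vs 13: take 13 from right. Merged: [1, 3, 13, 13]
Compare 14 vs 24: take 14 from left. Merged: [1, 3, 13, 13, 14]
Compare 15 vs 24: take 15 from left. Merged: [1, 3, 13, 13, 14, 15]
Compare 25 vs 24: take 24 from right. Merged: [1, 3, 13, 13, 14, 15, 24]
Append remaining from left: [25]. Merged: [1, 3, 13, 13, 14, 15, 24, 25]

Final merged array: [1, 3, 13, 13, 14, 15, 24, 25]
Total comparisons: 7

The merged array is [1, 3, 13, 13, 14, 15, 24, 25], requiring 7 comparisons. The merge step runs in O(n) time where n is the total number of elements.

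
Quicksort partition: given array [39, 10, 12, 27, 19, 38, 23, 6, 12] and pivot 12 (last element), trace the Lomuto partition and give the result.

Lomuto partition with pivot = 12:

Initial array: [39, 10, 12, 27, 19, 38, 23, 6, 12]

arr[0]=39 > 12: no swap
arr[1]=10 <= 12: swap with position 0, array becomes [10, 39, 12, 27, 19, 38, 23, 6, 12]
arr[2]=12 <= 12: swap with position 1, array becomes [10, 12, 39, 27, 19, 38, 23, 6, 12]
arr[3]=27 > 12: no swap
arr[4]=19 > 12: no swap
arr[5]=38 > 12: no swap
arr[6]=23 > 12: no swap
arr[7]=6 <= 12: swap with position 2, array becomes [10, 12, 6, 27, 19, 38, 23, 39, 12]

Place pivot at position 3: [10, 12, 6, 12, 19, 38, 23, 39, 27]
Pivot position: 3

After partitioning with pivot 12, the array becomes [10, 12, 6, 12, 19, 38, 23, 39, 27]. The pivot is placed at index 3. All elements to the left of the pivot are <= 12, and all elements to the right are > 12.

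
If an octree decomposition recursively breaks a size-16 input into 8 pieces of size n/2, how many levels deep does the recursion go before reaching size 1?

For divide and conquer with division factor 2:

Problem sizes at each level:
Level 0: 16
Level 1: 8
Level 2: 4
Level 3: 2
Level 4: 1

The root is level 0 and the size-1 base case is level 4 (the tree spans levels 0 through 4, i.e. 5 levels counting the root), so the depth is the number of divisions: log_2(16) = 4

The recursion tree depth is log_2(16) = 4. At each level, the problem size is divided by 2, so it takes 4 divisions to reduce to a base case of size 1. The algorithm makes 8 recursive calls at each level.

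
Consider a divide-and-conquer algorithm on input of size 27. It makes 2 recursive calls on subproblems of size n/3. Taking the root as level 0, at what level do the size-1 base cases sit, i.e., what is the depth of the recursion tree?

For divide and conquer with division factor 3:

Problem sizes at each level:
Level 0: 27
Level 1: 9
Level 2: 3
Level 3: 1

The root is level 0 and the size-1 base case is level 3 (the tree spans levels 0 through 3, i.e. 4 levels counting the root), so the depth is the number of divisions: log_3(27) = 3

The recursion tree depth is log_3(27) = 3. At each level, the problem size is divided by 3, so it takes 3 divisions to reduce to a base case of size 1. The algorithm makes 2 recursive calls at each level.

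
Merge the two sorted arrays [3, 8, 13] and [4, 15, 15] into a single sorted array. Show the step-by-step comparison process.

Merging process:

Compare 3 vs 4: take 3 from left. Merged: [3]
Compare 8 vs 4: take 4 from right. Merged: [3, 4]
Compare 8 vs 15: take 8 from left. Merged: [3, 4, 8]
Compare 13 vs 15: take 13 from left. Merged: [3, 4, 8, 13]
Append remaining from right: [15, 15]. Merged: [3, 4, 8, 13, 15, 15]

Final merged array: [3, 4, 8, 13, 15, 15]
Total comparisons: 4

The merged array is [3, 4, 8, 13, 15, 15], requiring 4 comparisons. The merge step runs in O(n) time where n is the total number of elements.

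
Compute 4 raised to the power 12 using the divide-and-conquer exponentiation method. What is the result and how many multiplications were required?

Computing 4^12 by squaring (build up from 4^1; each line after the first costs one multiplication):

4^1 = 4
4^2 = (4^1)^2 = 4^2 = 16
4^3 = 4 * 4^2 = 4 * 16 = 64
4^6 = (4^3)^2 = 64^2 = 4096
4^12 = (4^6)^2 = 4096^2 = 16777216

Result: 16777216
Multiplications needed: 4 (4 lines after 4^1)

4^12 = 16777216. Using exponentiation by squaring, this requires 4 multiplications. The key idea: if the exponent is even, square the half-power; if odd, multiply by the base once.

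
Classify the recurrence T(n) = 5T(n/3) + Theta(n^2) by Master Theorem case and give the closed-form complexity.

Master Theorem for T(n) = 5T(n/3) + O(n^2):

a = 5, b = 3, c = 2
log_b(a) = log_3(5) = 1.4650

Case 3: c = 2 > log_3(5) = 1.4650
T(n) = O(n^2) = O(n^2)

For T(n) = 5T(n/3) + O(n^2): log_3(5) = 1.4650. This is Case 3 of the Master Theorem (c > log_b(a), work dominated by root), giving O(n^2).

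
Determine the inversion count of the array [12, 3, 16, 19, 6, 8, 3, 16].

Finding inversions in [12, 3, 16, 19, 6, 8, 3, 16]:

(0, 1): arr[0]=12 > arr[1]=3
(0, 4): arr[0]=12 > arr[4]=6
(0, 5): arr[0]=12 > arr[5]=8
(0, 6): arr[0]=12 > arr[6]=3
(2, 4): arr[2]=16 > arr[4]=6
(2, 5): arr[2]=16 > arr[5]=8
(2, 6): arr[2]=16 > arr[6]=3
(3, 4): arr[3]=19 > arr[4]=6
(3, 5): arr[3]=19 > arr[5]=8
(3, 6): arr[3]=19 > arr[6]=3
(3, 7): arr[3]=19 > arr[7]=16
(4, 6): arr[4]=6 > arr[6]=3
(5, 6): arr[5]=8 > arr[6]=3

Total inversions: 13

The array has 13 inversion(s): (0,1), (0,4), (0,5), (0,6), (2,4), (2,5), (2,6), (3,4), (3,5), (3,6), (3,7), (4,6), (5,6). Each pair (i,j) satisfies i < j and arr[i] > arr[j].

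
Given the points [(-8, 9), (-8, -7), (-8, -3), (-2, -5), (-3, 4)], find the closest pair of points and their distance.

Computing all pairwise distances among 5 points:

d((-8, 9), (-8, -7)) = 16.0
d((-8, 9), (-8, -3)) = 12.0
d((-8, 9), (-2, -5)) = 15.2315
d((-8, 9), (-3, 4)) = 7.0711
d((-8, -7), (-8, -3)) = 4.0 <-- minimum
d((-8, -7), (-2, -5)) = 6.3246
d((-8, -7), (-3, 4)) = 12.083
d((-8, -3), (-2, -5)) = 6.3246
d((-8, -3), (-3, 4)) = 8.6023
d((-2, -5), (-3, 4)) = 9.0554

Closest pair: (-8, -7) and (-8, -3) with distance 4.0

The closest pair is (-8, -7) and (-8, -3) with Euclidean distance 4.0. For 5 points, brute-force pairwise comparison is shown above. For large n, the divide-and-conquer algorithm (sort by x, recurse on halves, check the dividing strip) achieves O(n log n).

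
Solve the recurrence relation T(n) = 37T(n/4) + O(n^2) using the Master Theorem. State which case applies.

Master Theorem for T(n) = 37T(n/4) + O(n^2):

a = 37, b = 4, c = 2
log_b(a) = log_4(37) = 2.6047

Case 1: c = 2 < log_4(37) = 2.6047
T(n) = O(n^(log_4 37))

For T(n) = 37T(n/4) + O(n^2): log_4(37) = 2.6047. This is Case 1 of the Master Theorem (c < log_b(a), work dominated by leaves), giving O(n^(log_4 37)).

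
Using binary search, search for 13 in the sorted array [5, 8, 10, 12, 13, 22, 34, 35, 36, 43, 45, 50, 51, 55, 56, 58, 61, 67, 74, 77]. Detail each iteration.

Binary search for 13 in [5, 8, 10, 12, 13, 22, 34, 35, 36, 43, 45, 50, 51, 55, 56, 58, 61, 67, 74, 77]:

lo=0, hi=19, mid=9, arr[mid]=43 -> 43 > 13, search left half
lo=0, hi=8, mid=4, arr[mid]=13 -> Found target at index 4!

Binary search finds 13 at index 4 after 2 comparisons. The search repeatedly halves the search space by comparing with the middle element.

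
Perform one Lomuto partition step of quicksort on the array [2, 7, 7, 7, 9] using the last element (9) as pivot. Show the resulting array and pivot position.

Lomuto partition with pivot = 9:

Initial array: [2, 7, 7, 7, 9]

arr[0]=2 <= 9: swap with position 0, array becomes [2, 7, 7, 7, 9]
arr[1]=7 <= 9: swap with position 1, array becomes [2, 7, 7, 7, 9]
arr[2]=7 <= 9: swap with position 2, array becomes [2, 7, 7, 7, 9]
arr[3]=7 <= 9: swap with position 3, array becomes [2, 7, 7, 7, 9]

Place pivot at position 4: [2, 7, 7, 7, 9]
Pivot position: 4

After partitioning with pivot 9, the array becomes [2, 7, 7, 7, 9]. The pivot is placed at index 4. All elements to the left of the pivot are <= 9, and all elements to the right are > 9.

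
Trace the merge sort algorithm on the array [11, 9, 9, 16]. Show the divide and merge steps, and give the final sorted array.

Merge sort trace:

Split: [11, 9, 9, 16] -> [11, 9] and [9, 16]
  Split: [11, 9] -> [11] and [9]
  Merge: [11] + [9] -> [9, 11]
  Split: [9, 16] -> [9] and [16]
  Merge: [9] + [16] -> [9, 16]
Merge: [9, 11] + [9, 16] -> [9, 9, 11, 16]

Final sorted array: [9, 9, 11, 16]

The merge sort proceeds by recursively splitting the array and merging sorted halves.
After all merges, the sorted array is [9, 9, 11, 16].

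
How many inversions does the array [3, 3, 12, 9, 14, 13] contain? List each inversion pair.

Finding inversions in [3, 3, 12, 9, 14, 13]:

(2, 3): arr[2]=12 > arr[3]=9
(4, 5): arr[4]=14 > arr[5]=13

Total inversions: 2

The array has 2 inversion(s): (2,3), (4,5). Each pair (i,j) satisfies i < j and arr[i] > arr[j].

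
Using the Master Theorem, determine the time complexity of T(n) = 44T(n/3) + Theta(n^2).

Master Theorem for T(n) = 44T(n/3) + O(n^2):

a = 44, b = 3, c = 2
log_b(a) = log_3(44) = 3.4445

Case 1: c = 2 < log_3(44) = 3.4445
T(n) = O(n^(log_3 44))

For T(n) = 44T(n/3) + O(n^2): log_3(44) = 3.4445. This is Case 1 of the Master Theorem (c < log_b(a), work dominated by leaves), giving O(n^(log_3 44)).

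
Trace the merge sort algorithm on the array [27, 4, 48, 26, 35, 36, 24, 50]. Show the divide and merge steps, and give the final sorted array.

Merge sort trace:

Split: [27, 4, 48, 26, 35, 36, 24, 50] -> [27, 4, 48, 26] and [35, 36, 24, 50]
  Split: [27, 4, 48, 26] -> [27, 4] and [48, 26]
    Split: [27, 4] -> [27] and [4]
    Merge: [27] + [4] -> [4, 27]
    Split: [48, 26] -> [48] and [26]
    Merge: [48] + [26] -> [26, 48]
  Merge: [4, 27] + [26, 48] -> [4, 26, 27, 48]
  Split: [35, 36, 24, 50] -> [35, 36] and [24, 50]
    Split: [35, 36] -> [35] and [36]
    Merge: [35] + [36] -> [35, 36]
    Split: [24, 50] -> [24] and [50]
    Merge: [24] + [50] -> [24, 50]
  Merge: [35, 36] + [24, 50] -> [24, 35, 36, 50]
Merge: [4, 26, 27, 48] + [24, 35, 36, 50] -> [4, 24, 26, 27, 35, 36, 48, 50]

Final sorted array: [4, 24, 26, 27, 35, 36, 48, 50]

The merge sort proceeds by recursively splitting the array and merging sorted halves.
After all merges, the sorted array is [4, 24, 26, 27, 35, 36, 48, 50].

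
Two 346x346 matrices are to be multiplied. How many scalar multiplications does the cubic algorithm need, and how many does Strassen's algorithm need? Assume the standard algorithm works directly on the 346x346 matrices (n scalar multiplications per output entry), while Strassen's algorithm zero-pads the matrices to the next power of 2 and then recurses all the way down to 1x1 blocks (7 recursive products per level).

Matrix multiplication for 346x346 matrices:

Strassen's algorithm requires power-of-2 dimensions. Pad 346x346 to 512x512 (next power of 2).

Standard algorithm: 346^3 = 41421736 multiplications
Strassen's algorithm: 7^(log2(512)) = 7^9 = 40353607 multiplications
Savings: 41421736 - 40353607 = 1068129 multiplications

Standard: 41421736 multiplications (346^3). Strassen: 40353607 multiplications (7^9, after padding to 512x512). Strassen reduces 8 recursive multiplications to 7 at each level.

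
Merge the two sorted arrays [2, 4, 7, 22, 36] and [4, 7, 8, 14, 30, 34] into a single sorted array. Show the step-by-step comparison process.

Merging process:

Compare 2 vs 4: take 2 from left. Merged: [2]
Compare 4 vs 4: take 4 from left. Merged: [2, 4]
Compare 7 vs 4: take 4 from right. Merged: [2, 4, 4]
Compare 7 vs 7: take 7 from left. Merged: [2, 4, 4, 7]
Compare 22 vs 7: take 7 from right. Merged: [2, 4, 4, 7, 7]
Compare 22 vs 8: take 8 from right. Merged: [2, 4, 4, 7, 7, 8]
Compare 22 vs 14: take 14 from right. Merged: [2, 4, 4, 7, 7, 8, 14]
Compare 22 vs 30: take 22 from left. Merged: [2, 4, 4, 7, 7, 8, 14, 22]
Compare 36 vs 30: take 30 from right. Merged: [2, 4, 4, 7, 7, 8, 14, 22, 30]
Compare 36 vs 34: take 34 from right. Merged: [2, 4, 4, 7, 7, 8, 14, 22, 30, 34]
Append remaining from left: [36]. Merged: [2, 4, 4, 7, 7, 8, 14, 22, 30, 34, 36]

Final merged array: [2, 4, 4, 7, 7, 8, 14, 22, 30, 34, 36]
Total comparisons: 10

The merged array is [2, 4, 4, 7, 7, 8, 14, 22, 30, 34, 36], requiring 10 comparisons. The merge step runs in O(n) time where n is the total number of elements.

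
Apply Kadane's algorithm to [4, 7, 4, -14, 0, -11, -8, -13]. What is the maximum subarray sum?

Using Kadane's algorithm on [4, 7, 4, -14, 0, -11, -8, -13]:

Scanning through the array:
Position 1 (value 7): max_ending_here = 11, max_so_far = 11
Position 2 (value 4): max_ending_here = 15, max_so_far = 15
Position 3 (value -14): max_ending_here = 1, max_so_far = 15
Position 4 (value 0): max_ending_here = 1, max_so_far = 15
Position 5 (value -11): max_ending_here = -10, max_so_far = 15
Position 6 (value -8): max_ending_here = -8, max_so_far = 15
Position 7 (value -13): max_ending_here = -13, max_so_far = 15

Maximum subarray: [4, 7, 4]
Maximum sum: 15

The maximum subarray is [4, 7, 4] with sum 15. This subarray runs from index 0 to index 2.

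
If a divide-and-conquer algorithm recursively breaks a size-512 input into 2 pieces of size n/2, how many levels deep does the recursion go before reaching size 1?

For divide and conquer with division factor 2:

Problem sizes at each level:
Level 0: 512
Level 1: 256
Level 2: 128
Level 3: 64
Level 4: 32
Level 5: 16
Level 6: 8
Level 7: 4
Level 8: 2
Level 9: 1

The root is level 0 and the size-1 base case is level 9 (the tree spans levels 0 through 9, i.e. 10 levels counting the root), so the depth is the number of divisions: log_2(512) = 9

The recursion tree depth is log_2(512) = 9. At each level, the problem size is divided by 2, so it takes 9 divisions to reduce to a base case of size 1. The algorithm makes 2 recursive calls at each level.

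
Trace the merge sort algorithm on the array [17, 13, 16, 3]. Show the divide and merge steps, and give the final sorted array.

Merge sort trace:

Split: [17, 13, 16, 3] -> [17, 13] and [16, 3]
  Split: [17, 13] -> [17] and [13]
  Merge: [17] + [13] -> [13, 17]
  Split: [16, 3] -> [16] and [3]
  Merge: [16] + [3] -> [3, 16]
Merge: [13, 17] + [3, 16] -> [3, 13, 16, 17]

Final sorted array: [3, 13, 16, 17]

The merge sort proceeds by recursively splitting the array and merging sorted halves.
After all merges, the sorted array is [3, 13, 16, 17].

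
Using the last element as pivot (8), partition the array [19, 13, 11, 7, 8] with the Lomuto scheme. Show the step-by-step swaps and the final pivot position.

Lomuto partition with pivot = 8:

Initial array: [19, 13, 11, 7, 8]

arr[0]=19 > 8: no swap
arr[1]=13 > 8: no swap
arr[2]=11 > 8: no swap
arr[3]=7 <= 8: swap with position 0, array becomes [7, 13, 11, 19, 8]

Place pivot at position 1: [7, 8, 11, 19, 13]
Pivot position: 1

After partitioning with pivot 8, the array becomes [7, 8, 11, 19, 13]. The pivot is placed at index 1. All elements to the left of the pivot are <= 8, and all elements to the right are > 8.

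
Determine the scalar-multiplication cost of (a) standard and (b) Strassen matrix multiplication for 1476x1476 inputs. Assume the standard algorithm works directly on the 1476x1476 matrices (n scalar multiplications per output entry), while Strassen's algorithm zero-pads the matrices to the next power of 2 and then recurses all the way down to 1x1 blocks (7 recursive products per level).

Matrix multiplication for 1476x1476 matrices:

Strassen's algorithm requires power-of-2 dimensions. Pad 1476x1476 to 2048x2048 (next power of 2).

Standard algorithm: 1476^3 = 3215578176 multiplications
Strassen's algorithm: 7^(log2(2048)) = 7^11 = 1977326743 multiplications
Savings: 3215578176 - 1977326743 = 1238251433 multiplications

Standard: 3215578176 multiplications (1476^3). Strassen: 1977326743 multiplications (7^11, after padding to 2048x2048). Strassen reduces 8 recursive multiplications to 7 at each level.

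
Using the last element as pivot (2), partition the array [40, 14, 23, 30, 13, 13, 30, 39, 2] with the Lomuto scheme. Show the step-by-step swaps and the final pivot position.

Lomuto partition with pivot = 2:

Initial array: [40, 14, 23, 30, 13, 13, 30, 39, 2]

arr[0]=40 > 2: no swap
arr[1]=14 > 2: no swap
arr[2]=23 > 2: no swap
arr[3]=30 > 2: no swap
arr[4]=13 > 2: no swap
arr[5]=13 > 2: no swap
arr[6]=30 > 2: no swap
arr[7]=39 > 2: no swap

Place pivot at position 0: [2, 14, 23, 30, 13, 13, 30, 39, 40]
Pivot position: 0

After partitioning with pivot 2, the array becomes [2, 14, 23, 30, 13, 13, 30, 39, 40]. The pivot is placed at index 0. All elements to the left of the pivot are <= 2, and all elements to the right are > 2.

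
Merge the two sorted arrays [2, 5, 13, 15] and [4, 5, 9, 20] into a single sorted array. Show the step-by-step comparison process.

Merging process:

Compare 2 vs 4: take 2 from left. Merged: [2]
Compare 5 vs 4: take 4 from right. Merged: [2, 4]
Compare 5 vs 5: take 5 from left. Merged: [2, 4, 5]
Compare 13 vs 5: take 5 from right. Merged: [2, 4, 5, 5]
Compare 13 vs 9: take 9 from right. Merged: [2, 4, 5, 5, 9]
Compare 13 vs 20: take 13 from left. Merged: [2, 4, 5, 5, 9, 13]
Compare 15 vs 20: take 15 from left. Merged: [2, 4, 5, 5, 9, 13, 15]
Append remaining from right: [20]. Merged: [2, 4, 5, 5, 9, 13, 15, 20]

Final merged array: [2, 4, 5, 5, 9, 13, 15, 20]
Total comparisons: 7

The merged array is [2, 4, 5, 5, 9, 13, 15, 20], requiring 7 comparisons. The merge step runs in O(n) time where n is the total number of elements.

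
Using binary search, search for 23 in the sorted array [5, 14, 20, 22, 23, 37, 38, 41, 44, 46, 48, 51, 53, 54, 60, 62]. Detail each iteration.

Binary search for 23 in [5, 14, 20, 22, 23, 37, 38, 41, 44, 46, 48, 51, 53, 54, 60, 62]:

lo=0, hi=15, mid=7, arr[mid]=41 -> 41 > 23, search left half
lo=0, hi=6, mid=3, arr[mid]=22 -> 22 < 23, search right half
lo=4, hi=6, mid=5, arr[mid]=37 -> 37 > 23, search left half
lo=4, hi=4, mid=4, arr[mid]=23 -> Found target at index 4!

Binary search finds 23 at index 4 after 4 comparisons. The search repeatedly halves the search space by comparing with the middle element.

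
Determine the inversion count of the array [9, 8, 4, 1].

Finding inversions in [9, 8, 4, 1]:

(0, 1): arr[0]=9 > arr[1]=8
(0, 2): arr[0]=9 > arr[2]=4
(0, 3): arr[0]=9 > arr[3]=1
(1, 2): arr[1]=8 > arr[2]=4
(1, 3): arr[1]=8 > arr[3]=1
(2, 3): arr[2]=4 > arr[3]=1

Total inversions: 6

The array has 6 inversion(s): (0,1), (0,2), (0,3), (1,2), (1,3), (2,3). Each pair (i,j) satisfies i < j and arr[i] > arr[j].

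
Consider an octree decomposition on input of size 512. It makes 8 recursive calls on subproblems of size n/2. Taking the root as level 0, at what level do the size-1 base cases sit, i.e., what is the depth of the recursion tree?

For divide and conquer with division factor 2:

Problem sizes at each level:
Level 0: 512
Level 1: 256
Level 2: 128
Level 3: 64
Level 4: 32
Level 5: 16
Level 6: 8
Level 7: 4
Level 8: 2
Level 9: 1

The root is level 0 and the size-1 base case is level 9 (the tree spans levels 0 through 9, i.e. 10 levels counting the root), so the depth is the number of divisions: log_2(512) = 9

The recursion tree depth is log_2(512) = 9. At each level, the problem size is divided by 2, so it takes 9 divisions to reduce to a base case of size 1. The algorithm makes 8 recursive calls at each level.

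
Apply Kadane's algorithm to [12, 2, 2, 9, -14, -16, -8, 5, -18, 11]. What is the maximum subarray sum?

Using Kadane's algorithm on [12, 2, 2, 9, -14, -16, -8, 5, -18, 11]:

Scanning through the array:
Position 1 (value 2): max_ending_here = 14, max_so_far = 14
Position 2 (value 2): max_ending_here = 16, max_so_far = 16
Position 3 (value 9): max_ending_here = 25, max_so_far = 25
Position 4 (value -14): max_ending_here = 11, max_so_far = 25
Position 5 (value -16): max_ending_here = -5, max_so_far = 25
Position 6 (value -8): max_ending_here = -8, max_so_far = 25
Position 7 (value 5): max_ending_here = 5, max_so_far = 25
Position 8 (value -18): max_ending_here = -13, max_so_far = 25
Position 9 (value 11): max_ending_here = 11, max_so_far = 25

Maximum subarray: [12, 2, 2, 9]
Maximum sum: 25

The maximum subarray is [12, 2, 2, 9] with sum 25. This subarray runs from index 0 to index 3.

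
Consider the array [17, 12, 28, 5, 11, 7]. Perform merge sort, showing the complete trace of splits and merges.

Merge sort trace:

Split: [17, 12, 28, 5, 11, 7] -> [17, 12, 28] and [5, 11, 7]
  Split: [17, 12, 28] -> [17] and [12, 28]
    Split: [12, 28] -> [12] and [28]
    Merge: [12] + [28] -> [12, 28]
  Merge: [17] + [12, 28] -> [12, 17, 28]
  Split: [5, 11, 7] -> [5] and [11, 7]
    Split: [11, 7] -> [11] and [7]
    Merge: [11] + [7] -> [7, 11]
  Merge: [5] + [7, 11] -> [5, 7, 11]
Merge: [12, 17, 28] + [5, 7, 11] -> [5, 7, 11, 12, 17, 28]

Final sorted array: [5, 7, 11, 12, 17, 28]

The merge sort proceeds by recursively splitting the array and merging sorted halves.
After all merges, the sorted array is [5, 7, 11, 12, 17, 28].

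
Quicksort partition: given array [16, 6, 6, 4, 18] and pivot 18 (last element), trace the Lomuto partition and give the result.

Lomuto partition with pivot = 18:

Initial array: [16, 6, 6, 4, 18]

arr[0]=16 <= 18: swap with position 0, array becomes [16, 6, 6, 4, 18]
arr[1]=6 <= 18: swap with position 1, array becomes [16, 6, 6, 4, 18]
arr[2]=6 <= 18: swap with position 2, array becomes [16, 6, 6, 4, 18]
arr[3]=4 <= 18: swap with position 3, array becomes [16, 6, 6, 4, 18]

Place pivot at position 4: [16, 6, 6, 4, 18]
Pivot position: 4

After partitioning with pivot 18, the array becomes [16, 6, 6, 4, 18]. The pivot is placed at index 4. All elements to the left of the pivot are <= 18, and all elements to the right are > 18.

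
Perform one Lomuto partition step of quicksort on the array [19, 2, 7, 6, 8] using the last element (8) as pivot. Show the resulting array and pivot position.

Lomuto partition with pivot = 8:

Initial array: [19, 2, 7, 6, 8]

arr[0]=19 > 8: no swap
arr[1]=2 <= 8: swap with position 0, array becomes [2, 19, 7, 6, 8]
arr[2]=7 <= 8: swap with position 1, array becomes [2, 7, 19, 6, 8]
arr[3]=6 <= 8: swap with position 2, array becomes [2, 7, 6, 19, 8]

Place pivot at position 3: [2, 7, 6, 8, 19]
Pivot position: 3

After partitioning with pivot 8, the array becomes [2, 7, 6, 8, 19]. The pivot is placed at index 3. All elements to the left of the pivot are <= 8, and all elements to the right are > 8.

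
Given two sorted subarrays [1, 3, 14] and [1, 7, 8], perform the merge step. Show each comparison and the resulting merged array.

Merging process:

Compare 1 vs 1: take 1 from left. Merged: [1]
Compare 3 vs 1: take 1 from right. Merged: [1, 1]
Compare 3 vs 7: take 3 from left. Merged: [1, 1, 3]
Compare 14 vs 7: take 7 from right. Merged: [1, 1, 3, 7]
Compare 14 vs 8: take 8 from right. Merged: [1, 1, 3, 7, 8]
Append remaining from left: [14]. Merged: [1, 1, 3, 7, 8, 14]

Final merged array: [1, 1, 3, 7, 8, 14]
Total comparisons: 5

The merged array is [1, 1, 3, 7, 8, 14], requiring 5 comparisons. The merge step runs in O(n) time where n is the total number of elements.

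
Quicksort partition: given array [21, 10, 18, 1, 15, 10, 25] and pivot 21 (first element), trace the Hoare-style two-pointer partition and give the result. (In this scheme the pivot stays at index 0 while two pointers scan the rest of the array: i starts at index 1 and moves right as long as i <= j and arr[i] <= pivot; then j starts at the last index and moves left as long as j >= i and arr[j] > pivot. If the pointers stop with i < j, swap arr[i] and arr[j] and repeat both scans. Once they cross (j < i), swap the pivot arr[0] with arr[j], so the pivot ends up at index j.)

Hoare-style two-pointer partition with pivot = 21:

Initial array: [21, 10, 18, 1, 15, 10, 25]

Pointers start at i = 1, j = 6.
i ends at 6, j ends at 5: the pointers have crossed (j < i), so scanning stops.

Swap pivot arr[0] with arr[5] to place pivot at position 5: [10, 10, 18, 1, 15, 21, 25]
Pivot position: 5

After partitioning with pivot 21, the array becomes [10, 10, 18, 1, 15, 21, 25]. The pivot is placed at index 5. All elements to the left of the pivot are <= 21, and all elements to the right are > 21.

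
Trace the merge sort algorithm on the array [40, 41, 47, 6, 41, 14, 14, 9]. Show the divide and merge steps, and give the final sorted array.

Merge sort trace:

Split: [40, 41, 47, 6, 41, 14, 14, 9] -> [40, 41, 47, 6] and [41, 14, 14, 9]
  Split: [40, 41, 47, 6] -> [40, 41] and [47, 6]
    Split: [40, 41] -> [40] and [41]
    Merge: [40] + [41] -> [40, 41]
    Split: [47, 6] -> [47] and [6]
    Merge: [47] + [6] -> [6, 47]
  Merge: [40, 41] + [6, 47] -> [6, 40, 41, 47]
  Split: [41, 14, 14, 9] -> [41, 14] and [14, 9]
    Split: [41, 14] -> [41] and [14]
    Merge: [41] + [14] -> [14, 41]
    Split: [14, 9] -> [14] and [9]
    Merge: [14] + [9] -> [9, 14]
  Merge: [14, 41] + [9, 14] -> [9, 14, 14, 41]
Merge: [6, 40, 41, 47] + [9, 14, 14, 41] -> [6, 9, 14, 14, 40, 41, 41, 47]

Final sorted array: [6, 9, 14, 14, 40, 41, 41, 47]

The merge sort proceeds by recursively splitting the array and merging sorted halves.
After all merges, the sorted array is [6, 9, 14, 14, 40, 41, 41, 47].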